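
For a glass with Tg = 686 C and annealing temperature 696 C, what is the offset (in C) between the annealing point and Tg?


Offset = T_anneal - Tg:
  offset = 696 - 686 = 10 C

10 C


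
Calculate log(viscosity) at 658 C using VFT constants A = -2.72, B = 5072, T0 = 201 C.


VFT equation: log(eta) = A + B / (T - T0)
  T - T0 = 658 - 201 = 457
  B / (T - T0) = 5072 / 457 = 11.098
  log(eta) = -2.72 + 11.098 = 8.378

8.378


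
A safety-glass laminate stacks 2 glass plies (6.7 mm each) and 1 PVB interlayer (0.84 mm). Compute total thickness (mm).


Total thickness = glass contribution + PVB contribution
  Glass: 2 * 6.7 = 13.4 mm
  PVB: 1 * 0.84 = 0.84 mm
  Total = 13.4 + 0.84 = 14.24 mm

14.24 mm


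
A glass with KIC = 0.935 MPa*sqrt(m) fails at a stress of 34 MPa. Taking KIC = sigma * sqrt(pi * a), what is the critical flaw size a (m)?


Rearrange KIC = sigma * sqrt(pi * a):
  sqrt(pi * a) = KIC / sigma
  sqrt(pi * a) = 0.935 / 34 = 0.0275
  a = (KIC / sigma)^2 / pi
  a = 0.0275^2 / pi = 0.0002407 m

0.0002407 m


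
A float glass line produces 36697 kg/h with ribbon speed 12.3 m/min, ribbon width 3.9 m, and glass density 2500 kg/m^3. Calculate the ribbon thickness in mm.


Ribbon cross-section from mass balance:
  Volume rate = throughput / density = 36697 / 2500 = 14.6788 m^3/h
  thickness = volume rate / (speed * 60 * width), i.e.
  thickness = throughput / (60 * speed * width * density) * 1000
  thickness = 36697 / (60 * 12.3 * 3.9 * 2500) * 1000 = 5.1 mm

5.1 mm


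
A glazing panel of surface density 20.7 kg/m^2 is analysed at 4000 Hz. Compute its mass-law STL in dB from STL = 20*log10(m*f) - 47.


Mass law: STL = 20 * log10(m * f) - 47
  m * f = 20.7 * 4000 = 82800
  log10(82800) = 4.91803
  STL = 20 * 4.91803 - 47 = 98.3606 - 47 = 51.4 dB

51.4 dB


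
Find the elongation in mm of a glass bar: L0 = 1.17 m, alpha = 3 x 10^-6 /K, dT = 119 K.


Thermal expansion formula: dL = alpha * L0 * dT
  dL = (3 x 10^-6) * 1.17 * 119 = 0.00041769 m
Convert to mm: 0.00041769 * 1000 = 0.4177 mm

0.4177 mm


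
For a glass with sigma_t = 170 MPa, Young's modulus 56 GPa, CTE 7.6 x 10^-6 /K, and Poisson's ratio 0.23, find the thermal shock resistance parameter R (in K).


Thermal shock resistance: R = sigma * (1 - nu) / (E * alpha)
  Numerator = 170 * (1 - 0.23) = 130.9
  Denominator = 56 * 1000 * (7.6 x 10^-6) = 0.4256
  R = 130.9 / 0.4256 = 307.6 K

307.6 K


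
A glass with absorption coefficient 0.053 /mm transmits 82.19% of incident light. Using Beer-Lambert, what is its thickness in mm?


Rearrange T = exp(-alpha * thickness):
  thickness = -ln(T) / alpha
  T = 82.19/100 = 0.8219
  ln(T) = -0.19614
  -ln(T) = 0.19614
  thickness = 0.19614 / 0.053 = 3.7 mm

3.7 mm


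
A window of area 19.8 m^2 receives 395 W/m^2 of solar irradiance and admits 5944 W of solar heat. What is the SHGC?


Rearrange Q = Area * SHGC * Irradiance:
  SHGC = Q / (Area * Irradiance)
  SHGC = 5944 / (19.8 * 395) = 0.76

0.76


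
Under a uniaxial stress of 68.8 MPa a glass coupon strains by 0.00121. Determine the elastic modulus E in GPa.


Young's modulus: E = stress / strain
  E = 68.8 MPa / 0.00121 = 56859.5 MPa
Convert to GPa: 56859.5 / 1000 = 56.86 GPa

56.86 GPa


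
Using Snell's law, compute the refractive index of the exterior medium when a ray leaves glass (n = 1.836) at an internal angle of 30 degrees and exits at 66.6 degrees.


Apply Snell's law: n1 * sin(theta1) = n2 * sin(theta2)
  n2 = n1 * sin(theta1) / sin(theta2)
  sin(30) = 0.5
  sin(66.6) = 0.917755
  n2 = 1.836 * 0.5 / 0.917755 = 1.0003

1.0003


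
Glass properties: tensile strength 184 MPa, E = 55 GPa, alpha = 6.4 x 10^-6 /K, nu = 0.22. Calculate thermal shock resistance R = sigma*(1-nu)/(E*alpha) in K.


Thermal shock resistance: R = sigma * (1 - nu) / (E * alpha)
  Numerator = 184 * (1 - 0.22) = 143.52
  Denominator = 55 * 1000 * (6.4 x 10^-6) = 0.352
  R = 143.52 / 0.352 = 407.7 K

407.7 K


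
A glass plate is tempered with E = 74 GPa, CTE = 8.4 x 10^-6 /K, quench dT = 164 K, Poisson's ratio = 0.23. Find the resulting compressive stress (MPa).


Tempering stress: sigma = E * alpha * dT / (1 - nu)
  E (MPa) = 74 * 1000 = 74000
  Numerator = 74000 * (8.4 x 10^-6) * 164 = 101.9424
  Denominator = 1 - 0.23 = 0.77
  sigma = 101.9424 / 0.77 = 132.4 MPa

132.4 MPa


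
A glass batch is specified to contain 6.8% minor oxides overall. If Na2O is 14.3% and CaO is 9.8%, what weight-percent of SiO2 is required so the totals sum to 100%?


Known pieces sum to 100%:
  SiO2 = 100 - (others + Na2O + CaO)
  SiO2 = 100 - (6.8 + 14.3 + 9.8) = 69.1%

69.1%


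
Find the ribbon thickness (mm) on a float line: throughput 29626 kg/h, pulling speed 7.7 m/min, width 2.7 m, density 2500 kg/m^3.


Ribbon cross-section from mass balance:
  Volume rate = throughput / density = 29626 / 2500 = 11.8504 m^3/h
  thickness = volume rate / (speed * 60 * width), i.e.
  thickness = throughput / (60 * speed * width * density) * 1000
  thickness = 29626 / (60 * 7.7 * 2.7 * 2500) * 1000 = 9.5 mm

9.5 mm


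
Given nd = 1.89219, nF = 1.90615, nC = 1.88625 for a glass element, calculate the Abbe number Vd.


Abbe number formula: Vd = (nd - 1) / (nF - nC)
  nd - 1 = 1.89219 - 1 = 0.89219
  nF - nC = 1.90615 - 1.88625 = 0.0199
  Vd = 0.89219 / 0.0199 = 44.83

44.83


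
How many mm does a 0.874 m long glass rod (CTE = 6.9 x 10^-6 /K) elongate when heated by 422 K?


Thermal expansion formula: dL = alpha * L0 * dT
  dL = (6.9 x 10^-6) * 0.874 * 422 = 0.00254491 m
Convert to mm: 0.00254491 * 1000 = 2.5449 mm

2.5449 mm


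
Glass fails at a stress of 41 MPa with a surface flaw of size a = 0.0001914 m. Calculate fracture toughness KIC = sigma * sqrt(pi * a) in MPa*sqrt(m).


Fracture toughness: KIC = sigma * sqrt(pi * a)
  pi * a = pi * 0.0001914 = 0.000601301
  sqrt(pi * a) = 0.024521
  KIC = 41 * 0.024521 = 1.005 MPa*sqrt(m)

1.005 MPa*sqrt(m)


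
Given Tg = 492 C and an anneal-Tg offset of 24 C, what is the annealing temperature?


The annealing temperature is Tg plus the offset:
  T_anneal = 492 + 24 = 516 C

516 C


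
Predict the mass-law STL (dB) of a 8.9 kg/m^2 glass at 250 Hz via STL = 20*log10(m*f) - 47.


Mass law: STL = 20 * log10(m * f) - 47
  m * f = 8.9 * 250 = 2225
  log10(2225) = 3.34733
  STL = 20 * 3.34733 - 47 = 66.9466 - 47 = 19.9 dB

19.9 dB


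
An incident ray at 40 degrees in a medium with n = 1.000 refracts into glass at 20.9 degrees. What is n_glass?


Apply Snell's law: n1 * sin(theta1) = n2 * sin(theta2)
  n2 = n1 * sin(theta1) / sin(theta2)
  sin(40) = 0.642788
  sin(20.9) = 0.356738
  n2 = 1.000 * 0.642788 / 0.356738 = 1.8018

1.8018


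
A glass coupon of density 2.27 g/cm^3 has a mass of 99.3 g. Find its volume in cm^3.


Rearrange rho = m / V:
  V = m / rho
  V = 99.3 / 2.27 = 43.744 cm^3

43.744 cm^3


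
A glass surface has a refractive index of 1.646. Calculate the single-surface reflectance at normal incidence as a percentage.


Fresnel reflectance at normal incidence:
  R = ((n - 1)/(n + 1))^2
  (n - 1)/(n + 1) = (1.646 - 1)/(1.646 + 1) = 0.244142
  R = 0.244142^2 = 0.0596053
  R(%) = 0.0596053 * 100 = 5.961%

5.961%


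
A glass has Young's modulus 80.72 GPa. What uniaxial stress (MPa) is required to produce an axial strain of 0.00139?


Rearrange E = sigma / epsilon:
  sigma = E * epsilon
  E (MPa) = 80.72 * 1000 = 80720
  sigma = 80720 * 0.00139 = 112.2 MPa

112.2 MPa


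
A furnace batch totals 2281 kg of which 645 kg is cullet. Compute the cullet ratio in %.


Cullet ratio = (cullet mass / total batch mass) * 100
  Ratio = 645 / 2281 * 100 = 28.28%

28.28%


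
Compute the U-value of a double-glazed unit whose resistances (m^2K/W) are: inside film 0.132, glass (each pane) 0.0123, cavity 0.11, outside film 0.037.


Total thermal resistance (series):
  R_total = R_in + R_glass + R_air + R_glass + R_out
  R_total = 0.132 + 0.0123 + 0.11 + 0.0123 + 0.037 = 0.3036 m^2K/W
U-value = 1 / R_total = 1 / 0.3036 = 3.294 W/m^2K

3.294 W/m^2K


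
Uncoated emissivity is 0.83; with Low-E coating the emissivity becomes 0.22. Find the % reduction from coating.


Percentage reduction = (1 - coated/uncoated) * 100
  Ratio = 0.22 / 0.83 = 0.2651
  Reduction = (1 - 0.2651) * 100 = 73.5%

73.5%


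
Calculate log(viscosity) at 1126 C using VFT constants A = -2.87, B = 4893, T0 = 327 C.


VFT equation: log(eta) = A + B / (T - T0)
  T - T0 = 1126 - 327 = 799
  B / (T - T0) = 4893 / 799 = 6.124
  log(eta) = -2.87 + 6.124 = 3.254

3.254


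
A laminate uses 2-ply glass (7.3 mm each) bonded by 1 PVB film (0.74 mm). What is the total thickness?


Total thickness = glass contribution + PVB contribution
  Glass: 2 * 7.3 = 14.6 mm
  PVB: 1 * 0.74 = 0.74 mm
  Total = 14.6 + 0.74 = 15.34 mm

15.34 mm


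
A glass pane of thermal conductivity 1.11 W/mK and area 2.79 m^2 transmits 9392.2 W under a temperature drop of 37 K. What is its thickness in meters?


Fourier's law: t = k * A * dT / Q
  t = 1.11 * 2.79 * 37 / 9392.2
  t = 114.5853 / 9392.2 = 0.0122 m

0.0122 m


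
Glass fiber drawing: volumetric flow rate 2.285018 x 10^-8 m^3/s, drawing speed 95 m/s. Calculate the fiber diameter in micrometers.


Cross-sectional area from continuity:
  A = Q / v = 2.285018 x 10^-8 / 95 = 2.405282 x 10^-10 m^2
Diameter from circular cross-section:
  d = sqrt(4A / pi) * 10^6 (m -> um)
  d = sqrt(4 * 2.405282 x 10^-10 / pi) * 10^6 = 17.5 um

17.5 um


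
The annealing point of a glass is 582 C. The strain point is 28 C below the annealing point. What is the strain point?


Strain point = annealing point - difference:
  T_strain = 582 - 28 = 554 C

554 C


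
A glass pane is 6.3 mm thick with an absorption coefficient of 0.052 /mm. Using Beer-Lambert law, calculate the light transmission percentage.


Beer-Lambert law: T = exp(-alpha * thickness)
  exponent = -0.052 * 6.3 = -0.3276
  T = exp(-0.3276) = 0.7207
  Percentage = 0.7207 * 100 = 72.07%

72.07%


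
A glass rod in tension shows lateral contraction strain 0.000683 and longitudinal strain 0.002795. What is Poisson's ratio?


Poisson's ratio: nu = lateral strain / axial strain
  nu = 0.000683 / 0.002795 = 0.2444

0.2444


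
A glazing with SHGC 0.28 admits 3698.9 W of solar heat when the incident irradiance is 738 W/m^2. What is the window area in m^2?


Rearrange Q = Area * SHGC * Irradiance:
  Area = Q / (SHGC * Irradiance)
  Area = 3698.9 / (0.28 * 738) = 17.9 m^2

17.9 m^2


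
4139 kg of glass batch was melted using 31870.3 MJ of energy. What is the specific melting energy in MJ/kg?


Rearrange E = m * s for s:
  s = E / m
  s = 31870.3 / 4139 = 7.7 MJ/kg

7.7 MJ/kg


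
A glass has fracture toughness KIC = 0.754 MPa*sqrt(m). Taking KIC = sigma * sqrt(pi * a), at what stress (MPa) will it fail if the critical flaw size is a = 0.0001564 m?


Rearrange KIC = sigma * sqrt(pi * a):
  sigma = KIC / sqrt(pi * a)
  sqrt(pi * 0.0001564) = 0.022166
  sigma = 0.754 / 0.022166 = 34.02 MPa

34.02 MPa


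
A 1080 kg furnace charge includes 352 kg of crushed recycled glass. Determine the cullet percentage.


Cullet ratio = (cullet mass / total batch mass) * 100
  Ratio = 352 / 1080 * 100 = 32.59%

32.59%


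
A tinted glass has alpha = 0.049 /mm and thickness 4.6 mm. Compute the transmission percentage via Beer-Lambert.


Beer-Lambert law: T = exp(-alpha * thickness)
  exponent = -0.049 * 4.6 = -0.2254
  T = exp(-0.2254) = 0.7982
  Percentage = 0.7982 * 100 = 79.82%

79.82%


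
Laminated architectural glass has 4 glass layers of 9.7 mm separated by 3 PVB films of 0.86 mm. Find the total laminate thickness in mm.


Total thickness = glass contribution + PVB contribution
  Glass: 4 * 9.7 = 38.8 mm
  PVB: 3 * 0.86 = 2.58 mm
  Total = 38.8 + 2.58 = 41.38 mm

41.38 mm


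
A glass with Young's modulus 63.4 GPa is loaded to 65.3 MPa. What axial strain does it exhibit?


Rearrange E = sigma / epsilon:
  epsilon = sigma / E
  E (MPa) = 63.4 * 1000 = 63400
  epsilon = 65.3 / 63400 = 0.00103

0.00103


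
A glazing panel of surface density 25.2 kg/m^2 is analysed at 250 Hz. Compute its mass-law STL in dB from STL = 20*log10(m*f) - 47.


Mass law: STL = 20 * log10(m * f) - 47
  m * f = 25.2 * 250 = 6300
  log10(6300) = 3.79934
  STL = 20 * 3.79934 - 47 = 75.9868 - 47 = 29.0 dB

29.0 dB


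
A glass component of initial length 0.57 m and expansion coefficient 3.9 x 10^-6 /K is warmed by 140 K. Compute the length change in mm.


Thermal expansion formula: dL = alpha * L0 * dT
  dL = (3.9 x 10^-6) * 0.57 * 140 = 0.00031122 m
Convert to mm: 0.00031122 * 1000 = 0.3112 mm

0.3112 mm


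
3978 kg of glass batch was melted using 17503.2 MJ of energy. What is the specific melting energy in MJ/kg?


Rearrange E = m * s for s:
  s = E / m
  s = 17503.2 / 3978 = 4.4 MJ/kg

4.4 MJ/kg


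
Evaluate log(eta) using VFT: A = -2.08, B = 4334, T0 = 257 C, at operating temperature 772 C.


VFT equation: log(eta) = A + B / (T - T0)
  T - T0 = 772 - 257 = 515
  B / (T - T0) = 4334 / 515 = 8.416
  log(eta) = -2.08 + 8.416 = 6.336

6.336


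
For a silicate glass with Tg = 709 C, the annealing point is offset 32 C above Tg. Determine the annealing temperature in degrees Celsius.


The annealing temperature is Tg plus the offset:
  T_anneal = 709 + 32 = 741 C

741 C


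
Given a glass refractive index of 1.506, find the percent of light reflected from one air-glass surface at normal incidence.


Fresnel reflectance at normal incidence:
  R = ((n - 1)/(n + 1))^2
  (n - 1)/(n + 1) = (1.506 - 1)/(1.506 + 1) = 0.201915
  R = 0.201915^2 = 0.0407697
  R(%) = 0.0407697 * 100 = 4.077%

4.077%


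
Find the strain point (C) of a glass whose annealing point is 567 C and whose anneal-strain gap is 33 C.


Strain point = annealing point - difference:
  T_strain = 567 - 33 = 534 C

534 C


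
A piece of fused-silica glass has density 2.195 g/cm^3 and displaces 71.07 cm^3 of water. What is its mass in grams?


Rearrange rho = m / V:
  m = rho * V
  m = 2.195 * 71.07 = 155.999 g

155.999 g


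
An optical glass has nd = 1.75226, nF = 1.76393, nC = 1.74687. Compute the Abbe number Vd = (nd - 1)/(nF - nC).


Abbe number formula: Vd = (nd - 1) / (nF - nC)
  nd - 1 = 1.75226 - 1 = 0.75226
  nF - nC = 1.76393 - 1.74687 = 0.01706
  Vd = 0.75226 / 0.01706 = 44.09

44.09


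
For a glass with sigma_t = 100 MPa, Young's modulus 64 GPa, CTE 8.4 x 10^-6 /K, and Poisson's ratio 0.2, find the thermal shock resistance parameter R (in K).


Thermal shock resistance: R = sigma * (1 - nu) / (E * alpha)
  Numerator = 100 * (1 - 0.2) = 80.0
  Denominator = 64 * 1000 * (8.4 x 10^-6) = 0.5376
  R = 80.0 / 0.5376 = 148.8 K

148.8 K


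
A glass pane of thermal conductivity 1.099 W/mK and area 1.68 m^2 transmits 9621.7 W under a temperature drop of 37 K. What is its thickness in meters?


Fourier's law: t = k * A * dT / Q
  t = 1.099 * 1.68 * 37 / 9621.7
  t = 68.31384 / 9621.7 = 0.0071 m

0.0071 m


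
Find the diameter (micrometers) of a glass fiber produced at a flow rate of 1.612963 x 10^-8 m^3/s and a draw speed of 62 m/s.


Cross-sectional area from continuity:
  A = Q / v = 1.612963 x 10^-8 / 62 = 2.601553 x 10^-10 m^2
Diameter from circular cross-section:
  d = sqrt(4A / pi) * 10^6 (m -> um)
  d = sqrt(4 * 2.601553 x 10^-10 / pi) * 10^6 = 18.2 um

18.2 um


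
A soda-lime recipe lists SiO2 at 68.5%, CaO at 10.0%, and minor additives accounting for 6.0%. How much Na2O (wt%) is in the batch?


Pieces sum to 100%:
  Na2O = 100 - (SiO2 + CaO + others)
  Na2O = 100 - (68.5 + 10.0 + 6.0) = 15.5%

15.5%


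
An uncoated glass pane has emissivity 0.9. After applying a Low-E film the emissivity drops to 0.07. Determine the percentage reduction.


Percentage reduction = (1 - coated/uncoated) * 100
  Ratio = 0.07 / 0.9 = 0.0778
  Reduction = (1 - 0.0778) * 100 = 92.2%

92.2%


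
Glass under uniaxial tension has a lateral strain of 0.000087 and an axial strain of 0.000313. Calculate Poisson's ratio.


Poisson's ratio: nu = lateral strain / axial strain
  nu = 0.000087 / 0.000313 = 0.278

0.278


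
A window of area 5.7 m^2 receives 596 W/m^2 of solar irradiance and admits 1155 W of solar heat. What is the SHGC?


Rearrange Q = Area * SHGC * Irradiance:
  SHGC = Q / (Area * Irradiance)
  SHGC = 1155 / (5.7 * 596) = 0.34

0.34


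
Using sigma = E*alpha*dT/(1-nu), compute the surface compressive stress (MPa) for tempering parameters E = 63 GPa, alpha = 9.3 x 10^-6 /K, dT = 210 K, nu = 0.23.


Tempering stress: sigma = E * alpha * dT / (1 - nu)
  E (MPa) = 63 * 1000 = 63000
  Numerator = 63000 * (9.3 x 10^-6) * 210 = 123.039
  Denominator = 1 - 0.23 = 0.77
  sigma = 123.039 / 0.77 = 159.8 MPa

159.8 MPa


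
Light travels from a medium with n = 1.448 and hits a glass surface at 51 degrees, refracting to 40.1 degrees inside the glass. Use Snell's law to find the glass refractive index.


Apply Snell's law: n1 * sin(theta1) = n2 * sin(theta2)
  n2 = n1 * sin(theta1) / sin(theta2)
  sin(51) = 0.777146
  sin(40.1) = 0.644124
  n2 = 1.448 * 0.777146 / 0.644124 = 1.747

1.747


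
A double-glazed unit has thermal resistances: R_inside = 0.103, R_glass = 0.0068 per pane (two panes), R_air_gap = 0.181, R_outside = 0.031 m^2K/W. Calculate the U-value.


Total thermal resistance (series):
  R_total = R_in + R_glass + R_air + R_glass + R_out
  R_total = 0.103 + 0.0068 + 0.181 + 0.0068 + 0.031 = 0.3286 m^2K/W
U-value = 1 / R_total = 1 / 0.3286 = 3.043 W/m^2K

3.043 W/m^2K


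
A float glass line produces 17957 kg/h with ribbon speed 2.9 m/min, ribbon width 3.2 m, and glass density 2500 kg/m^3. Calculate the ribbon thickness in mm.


Ribbon cross-section from mass balance:
  Volume rate = throughput / density = 17957 / 2500 = 7.1828 m^3/h
  thickness = volume rate / (speed * 60 * width), i.e.
  thickness = throughput / (60 * speed * width * density) * 1000
  thickness = 17957 / (60 * 2.9 * 3.2 * 2500) * 1000 = 12.9 mm

12.9 mm


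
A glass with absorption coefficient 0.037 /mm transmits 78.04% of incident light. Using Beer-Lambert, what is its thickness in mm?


Rearrange T = exp(-alpha * thickness):
  thickness = -ln(T) / alpha
  T = 78.04/100 = 0.7804
  ln(T) = -0.24795
  -ln(T) = 0.24795
  thickness = 0.24795 / 0.037 = 6.7 mm

6.7 mm


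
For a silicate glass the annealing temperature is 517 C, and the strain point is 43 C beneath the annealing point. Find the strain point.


Strain point = annealing point - difference:
  T_strain = 517 - 43 = 474 C

474 C


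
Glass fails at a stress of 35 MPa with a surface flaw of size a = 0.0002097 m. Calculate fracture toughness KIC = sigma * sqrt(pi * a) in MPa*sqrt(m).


Fracture toughness: KIC = sigma * sqrt(pi * a)
  pi * a = pi * 0.0002097 = 0.000658792
  sqrt(pi * a) = 0.025667
  KIC = 35 * 0.025667 = 0.898 MPa*sqrt(m)

0.898 MPa*sqrt(m)


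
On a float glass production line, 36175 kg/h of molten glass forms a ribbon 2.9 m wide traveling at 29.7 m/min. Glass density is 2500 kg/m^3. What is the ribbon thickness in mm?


Ribbon cross-section from mass balance:
  Volume rate = throughput / density = 36175 / 2500 = 14.47 m^3/h
  thickness = volume rate / (speed * 60 * width), i.e.
  thickness = throughput / (60 * speed * width * density) * 1000
  thickness = 36175 / (60 * 29.7 * 2.9 * 2500) * 1000 = 2.8 mm

2.8 mm


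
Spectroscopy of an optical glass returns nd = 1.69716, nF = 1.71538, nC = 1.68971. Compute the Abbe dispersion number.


Abbe number formula: Vd = (nd - 1) / (nF - nC)
  nd - 1 = 1.69716 - 1 = 0.69716
  nF - nC = 1.71538 - 1.68971 = 0.02567
  Vd = 0.69716 / 0.02567 = 27.16

27.16


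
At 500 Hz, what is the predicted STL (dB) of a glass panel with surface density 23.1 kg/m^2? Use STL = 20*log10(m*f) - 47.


Mass law: STL = 20 * log10(m * f) - 47
  m * f = 23.1 * 500 = 11550
  log10(11550) = 4.06258
  STL = 20 * 4.06258 - 47 = 81.2516 - 47 = 34.3 dB

34.3 dB


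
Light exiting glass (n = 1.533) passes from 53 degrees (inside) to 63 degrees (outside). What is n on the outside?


Apply Snell's law: n1 * sin(theta1) = n2 * sin(theta2)
  n2 = n1 * sin(theta1) / sin(theta2)
  sin(53) = 0.798636
  sin(63) = 0.891007
  n2 = 1.533 * 0.798636 / 0.891007 = 1.3741

1.3741


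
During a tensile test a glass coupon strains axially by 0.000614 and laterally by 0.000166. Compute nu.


Poisson's ratio: nu = lateral strain / axial strain
  nu = 0.000166 / 0.000614 = 0.2704

0.2704


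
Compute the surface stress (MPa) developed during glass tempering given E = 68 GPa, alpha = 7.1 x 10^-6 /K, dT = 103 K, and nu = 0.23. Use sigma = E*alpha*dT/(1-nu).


Tempering stress: sigma = E * alpha * dT / (1 - nu)
  E (MPa) = 68 * 1000 = 68000
  Numerator = 68000 * (7.1 x 10^-6) * 103 = 49.7284
  Denominator = 1 - 0.23 = 0.77
  sigma = 49.7284 / 0.77 = 64.6 MPa

64.6 MPa


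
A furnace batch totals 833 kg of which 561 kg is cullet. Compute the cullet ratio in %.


Cullet ratio = (cullet mass / total batch mass) * 100
  Ratio = 561 / 833 * 100 = 67.35%

67.35%


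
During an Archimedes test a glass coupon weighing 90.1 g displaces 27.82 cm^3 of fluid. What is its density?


Use the definition of density:
  rho = mass / volume
  rho = 90.1 / 27.82 = 3.239 g/cm^3

3.239 g/cm^3


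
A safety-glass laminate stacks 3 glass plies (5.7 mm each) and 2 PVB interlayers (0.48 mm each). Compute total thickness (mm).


Total thickness = glass contribution + PVB contribution
  Glass: 3 * 5.7 = 17.1 mm
  PVB: 2 * 0.48 = 0.96 mm
  Total = 17.1 + 0.96 = 18.06 mm

18.06 mm


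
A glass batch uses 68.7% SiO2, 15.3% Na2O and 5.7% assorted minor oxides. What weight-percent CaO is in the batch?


Pieces sum to 100%:
  CaO = 100 - (SiO2 + Na2O + others)
  CaO = 100 - (68.7 + 15.3 + 5.7) = 10.3%

10.3%


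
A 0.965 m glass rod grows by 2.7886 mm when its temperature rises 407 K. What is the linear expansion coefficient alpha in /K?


Rearrange dL = alpha * L0 * dT for alpha:
  alpha = dL / (L0 * dT)
  alpha = (2.7886 / 1000) / (0.965 * 407) = 0.0000071 /K = 7.1 x 10^-6 /K

7.1 x 10^-6 /K


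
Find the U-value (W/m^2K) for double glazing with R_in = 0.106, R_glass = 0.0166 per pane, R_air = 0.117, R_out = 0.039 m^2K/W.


Total thermal resistance (series):
  R_total = R_in + R_glass + R_air + R_glass + R_out
  R_total = 0.106 + 0.0166 + 0.117 + 0.0166 + 0.039 = 0.2952 m^2K/W
U-value = 1 / R_total = 1 / 0.2952 = 3.388 W/m^2K

3.388 W/m^2K


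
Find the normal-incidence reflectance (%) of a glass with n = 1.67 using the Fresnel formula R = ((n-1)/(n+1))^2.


Fresnel reflectance at normal incidence:
  R = ((n - 1)/(n + 1))^2
  (n - 1)/(n + 1) = (1.67 - 1)/(1.67 + 1) = 0.250936
  R = 0.250936^2 = 0.0629689
  R(%) = 0.0629689 * 100 = 6.297%

6.297%


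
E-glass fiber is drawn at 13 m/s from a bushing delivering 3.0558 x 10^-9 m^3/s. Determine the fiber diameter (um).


Cross-sectional area from continuity:
  A = Q / v = 3.0558 x 10^-9 / 13 = 2.350615 x 10^-10 m^2
Diameter from circular cross-section:
  d = sqrt(4A / pi) * 10^6 (m -> um)
  d = sqrt(4 * 2.350615 x 10^-10 / pi) * 10^6 = 17.3 um

17.3 um


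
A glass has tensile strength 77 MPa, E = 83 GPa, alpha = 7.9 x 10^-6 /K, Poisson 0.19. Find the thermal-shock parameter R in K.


Thermal shock resistance: R = sigma * (1 - nu) / (E * alpha)
  Numerator = 77 * (1 - 0.19) = 62.37
  Denominator = 83 * 1000 * (7.9 x 10^-6) = 0.6557
  R = 62.37 / 0.6557 = 95.1 K

95.1 K


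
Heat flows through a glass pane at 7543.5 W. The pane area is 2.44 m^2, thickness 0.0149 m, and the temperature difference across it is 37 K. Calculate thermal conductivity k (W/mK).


Fourier's law rearranged: k = Q * t / (A * dT)
  Numerator = 7543.5 * 0.0149 = 112.39815
  Denominator = 2.44 * 37 = 90.28
  k = 112.39815 / 90.28 = 1.245 W/mK

1.245 W/mK


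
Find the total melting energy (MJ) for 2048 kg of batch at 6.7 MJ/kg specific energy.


Total energy = mass * specific energy
  E = 2048 * 6.7 = 13721.6 MJ

13721.6 MJ


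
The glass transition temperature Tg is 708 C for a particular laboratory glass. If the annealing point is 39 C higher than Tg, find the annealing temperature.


The annealing temperature is Tg plus the offset:
  T_anneal = 708 + 39 = 747 C

747 C


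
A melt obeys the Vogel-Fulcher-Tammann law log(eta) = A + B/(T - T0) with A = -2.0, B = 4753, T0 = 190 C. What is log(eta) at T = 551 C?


VFT equation: log(eta) = A + B / (T - T0)
  T - T0 = 551 - 190 = 361
  B / (T - T0) = 4753 / 361 = 13.166
  log(eta) = -2.0 + 13.166 = 11.166

11.166


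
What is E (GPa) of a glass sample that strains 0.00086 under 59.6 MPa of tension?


Young's modulus: E = stress / strain
  E = 59.6 MPa / 0.00086 = 69302.33 MPa
Convert to GPa: 69302.33 / 1000 = 69.3 GPa

69.3 GPa


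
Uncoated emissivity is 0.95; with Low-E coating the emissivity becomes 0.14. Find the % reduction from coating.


Percentage reduction = (1 - coated/uncoated) * 100
  Ratio = 0.14 / 0.95 = 0.1474
  Reduction = (1 - 0.1474) * 100 = 85.3%

85.3%


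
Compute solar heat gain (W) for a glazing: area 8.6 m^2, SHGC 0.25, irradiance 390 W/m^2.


Solar heat gain: Q = Area * SHGC * Irradiance
  Q = 8.6 * 0.25 * 390 = 838.5 W

838.5 W


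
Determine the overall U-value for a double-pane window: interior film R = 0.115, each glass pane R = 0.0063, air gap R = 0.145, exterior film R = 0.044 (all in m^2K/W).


Total thermal resistance (series):
  R_total = R_in + R_glass + R_air + R_glass + R_out
  R_total = 0.115 + 0.0063 + 0.145 + 0.0063 + 0.044 = 0.3166 m^2K/W
U-value = 1 / R_total = 1 / 0.3166 = 3.159 W/m^2K

3.159 W/m^2K


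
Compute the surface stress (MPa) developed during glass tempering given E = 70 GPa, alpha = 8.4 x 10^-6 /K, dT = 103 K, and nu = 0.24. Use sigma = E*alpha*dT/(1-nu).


Tempering stress: sigma = E * alpha * dT / (1 - nu)
  E (MPa) = 70 * 1000 = 70000
  Numerator = 70000 * (8.4 x 10^-6) * 103 = 60.564
  Denominator = 1 - 0.24 = 0.76
  sigma = 60.564 / 0.76 = 79.7 MPa

79.7 MPa


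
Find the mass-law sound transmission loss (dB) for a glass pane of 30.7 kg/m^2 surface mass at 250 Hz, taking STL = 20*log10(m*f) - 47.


Mass law: STL = 20 * log10(m * f) - 47
  m * f = 30.7 * 250 = 7675
  log10(7675) = 3.88508
  STL = 20 * 3.88508 - 47 = 77.7016 - 47 = 30.7 dB

30.7 dB


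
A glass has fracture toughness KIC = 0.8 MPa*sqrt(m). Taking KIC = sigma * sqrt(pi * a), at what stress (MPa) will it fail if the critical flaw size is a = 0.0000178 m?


Rearrange KIC = sigma * sqrt(pi * a):
  sigma = KIC / sqrt(pi * a)
  sqrt(pi * 0.0000178) = 0.007478
  sigma = 0.8 / 0.007478 = 106.98 MPa

106.98 MPa


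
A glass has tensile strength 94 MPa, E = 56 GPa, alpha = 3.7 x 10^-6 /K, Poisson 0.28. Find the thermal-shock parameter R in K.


Thermal shock resistance: R = sigma * (1 - nu) / (E * alpha)
  Numerator = 94 * (1 - 0.28) = 67.68
  Denominator = 56 * 1000 * (3.7 x 10^-6) = 0.2072
  R = 67.68 / 0.2072 = 326.6 K

326.6 K


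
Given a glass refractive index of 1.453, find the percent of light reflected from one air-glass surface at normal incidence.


Fresnel reflectance at normal incidence:
  R = ((n - 1)/(n + 1))^2
  (n - 1)/(n + 1) = (1.453 - 1)/(1.453 + 1) = 0.184672
  R = 0.184672^2 = 0.0341037
  R(%) = 0.0341037 * 100 = 3.41%

3.41%


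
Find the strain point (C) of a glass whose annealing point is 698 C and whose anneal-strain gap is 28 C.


Strain point = annealing point - difference:
  T_strain = 698 - 28 = 670 C

670 C


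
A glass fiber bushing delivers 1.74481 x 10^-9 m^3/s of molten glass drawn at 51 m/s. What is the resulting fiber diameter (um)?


Cross-sectional area from continuity:
  A = Q / v = 1.74481 x 10^-9 / 51 = 3.421196 x 10^-11 m^2
Diameter from circular cross-section:
  d = sqrt(4A / pi) * 10^6 (m -> um)
  d = sqrt(4 * 3.421196 x 10^-11 / pi) * 10^6 = 6.6 um

6.6 um


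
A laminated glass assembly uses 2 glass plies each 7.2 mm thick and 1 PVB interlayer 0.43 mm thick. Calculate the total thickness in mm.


Total thickness = glass contribution + PVB contribution
  Glass: 2 * 7.2 = 14.4 mm
  PVB: 1 * 0.43 = 0.43 mm
  Total = 14.4 + 0.43 = 14.83 mm

14.83 mm


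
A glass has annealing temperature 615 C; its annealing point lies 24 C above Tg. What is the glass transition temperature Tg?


Rearrange T_anneal = Tg + offset for Tg:
  Tg = T_anneal - offset = 615 - 24 = 591 C

591 C


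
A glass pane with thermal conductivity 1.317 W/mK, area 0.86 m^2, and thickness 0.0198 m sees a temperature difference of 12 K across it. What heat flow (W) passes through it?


Fourier's law: Q = k * A * dT / t
  Q = 1.317 * 0.86 * 12 / 0.0198
  Q = 13.59144 / 0.0198 = 686.4 W

686.4 W


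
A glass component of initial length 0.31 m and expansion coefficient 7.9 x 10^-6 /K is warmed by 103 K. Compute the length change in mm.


Thermal expansion formula: dL = alpha * L0 * dT
  dL = (7.9 x 10^-6) * 0.31 * 103 = 0.00025225 m
Convert to mm: 0.00025225 * 1000 = 0.2522 mm

0.2522 mm


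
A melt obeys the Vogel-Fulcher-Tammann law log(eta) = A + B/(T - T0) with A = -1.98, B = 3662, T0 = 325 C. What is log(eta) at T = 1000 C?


VFT equation: log(eta) = A + B / (T - T0)
  T - T0 = 1000 - 325 = 675
  B / (T - T0) = 3662 / 675 = 5.425
  log(eta) = -1.98 + 5.425 = 3.445

3.445


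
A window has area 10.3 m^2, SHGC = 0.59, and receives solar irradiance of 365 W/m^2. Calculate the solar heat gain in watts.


Solar heat gain: Q = Area * SHGC * Irradiance
  Q = 10.3 * 0.59 * 365 = 2218.1 W

2218.1 W


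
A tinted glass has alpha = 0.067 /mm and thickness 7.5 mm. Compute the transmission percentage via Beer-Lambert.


Beer-Lambert law: T = exp(-alpha * thickness)
  exponent = -0.067 * 7.5 = -0.5025
  T = exp(-0.5025) = 0.605
  Percentage = 0.605 * 100 = 60.5%

60.5%


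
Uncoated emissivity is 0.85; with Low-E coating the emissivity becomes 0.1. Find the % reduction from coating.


Percentage reduction = (1 - coated/uncoated) * 100
  Ratio = 0.1 / 0.85 = 0.1176
  Reduction = (1 - 0.1176) * 100 = 88.2%

88.2%


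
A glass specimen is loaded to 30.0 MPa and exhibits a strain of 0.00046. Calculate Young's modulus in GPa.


Young's modulus: E = stress / strain
  E = 30.0 MPa / 0.00046 = 65217.39 MPa
Convert to GPa: 65217.39 / 1000 = 65.22 GPa

65.22 GPa


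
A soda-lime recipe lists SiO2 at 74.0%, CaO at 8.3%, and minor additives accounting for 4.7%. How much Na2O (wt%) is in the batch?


Pieces sum to 100%:
  Na2O = 100 - (SiO2 + CaO + others)
  Na2O = 100 - (74.0 + 8.3 + 4.7) = 13.0%

13.0%


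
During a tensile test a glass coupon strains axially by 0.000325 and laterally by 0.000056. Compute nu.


Poisson's ratio: nu = lateral strain / axial strain
  nu = 0.000056 / 0.000325 = 0.1723

0.1723


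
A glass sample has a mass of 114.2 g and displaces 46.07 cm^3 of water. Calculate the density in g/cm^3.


Use the definition of density:
  rho = mass / volume
  rho = 114.2 / 46.07 = 2.479 g/cm^3

2.479 g/cm^3


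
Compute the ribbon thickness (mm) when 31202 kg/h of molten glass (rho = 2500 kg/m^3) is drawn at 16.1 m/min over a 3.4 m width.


Ribbon cross-section from mass balance:
  Volume rate = throughput / density = 31202 / 2500 = 12.4808 m^3/h
  thickness = volume rate / (speed * 60 * width), i.e.
  thickness = throughput / (60 * speed * width * density) * 1000
  thickness = 31202 / (60 * 16.1 * 3.4 * 2500) * 1000 = 3.8 mm

3.8 mm


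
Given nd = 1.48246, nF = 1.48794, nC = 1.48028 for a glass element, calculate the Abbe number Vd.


Abbe number formula: Vd = (nd - 1) / (nF - nC)
  nd - 1 = 1.48246 - 1 = 0.48246
  nF - nC = 1.48794 - 1.48028 = 0.00766
  Vd = 0.48246 / 0.00766 = 62.98

62.98


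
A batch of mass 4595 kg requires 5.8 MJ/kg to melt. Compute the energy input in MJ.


Total energy = mass * specific energy
  E = 4595 * 5.8 = 26651 MJ

26651 MJ


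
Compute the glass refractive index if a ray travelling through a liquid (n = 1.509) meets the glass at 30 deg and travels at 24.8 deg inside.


Apply Snell's law: n1 * sin(theta1) = n2 * sin(theta2)
  n2 = n1 * sin(theta1) / sin(theta2)
  sin(30) = 0.5
  sin(24.8) = 0.419452
  n2 = 1.509 * 0.5 / 0.419452 = 1.7988

1.7988


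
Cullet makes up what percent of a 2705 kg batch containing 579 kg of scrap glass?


Cullet ratio = (cullet mass / total batch mass) * 100
  Ratio = 579 / 2705 * 100 = 21.4%

21.4%


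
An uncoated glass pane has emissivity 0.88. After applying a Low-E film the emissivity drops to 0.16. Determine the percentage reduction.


Percentage reduction = (1 - coated/uncoated) * 100
  Ratio = 0.16 / 0.88 = 0.1818
  Reduction = (1 - 0.1818) * 100 = 81.8%

81.8%


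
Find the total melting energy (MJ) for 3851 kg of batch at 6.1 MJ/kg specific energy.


Total energy = mass * specific energy
  E = 3851 * 6.1 = 23491.1 MJ

23491.1 MJ


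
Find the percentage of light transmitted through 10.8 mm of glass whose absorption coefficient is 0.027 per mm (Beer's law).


Beer-Lambert law: T = exp(-alpha * thickness)
  exponent = -0.027 * 10.8 = -0.2916
  T = exp(-0.2916) = 0.7471
  Percentage = 0.7471 * 100 = 74.71%

74.71%


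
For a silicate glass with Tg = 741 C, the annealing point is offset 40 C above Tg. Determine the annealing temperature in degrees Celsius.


The annealing temperature is Tg plus the offset:
  T_anneal = 741 + 40 = 781 C

781 C


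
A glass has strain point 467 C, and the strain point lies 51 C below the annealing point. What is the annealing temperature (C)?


T_anneal = T_strain + gap:
  T_anneal = 467 + 51 = 518 C

518 C


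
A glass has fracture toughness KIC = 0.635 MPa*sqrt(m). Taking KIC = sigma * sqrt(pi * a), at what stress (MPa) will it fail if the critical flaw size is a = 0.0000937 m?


Rearrange KIC = sigma * sqrt(pi * a):
  sigma = KIC / sqrt(pi * a)
  sqrt(pi * 0.0000937) = 0.017157
  sigma = 0.635 / 0.017157 = 37.01 MPa

37.01 MPa


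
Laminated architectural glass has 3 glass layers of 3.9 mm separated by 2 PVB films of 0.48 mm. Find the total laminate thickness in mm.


Total thickness = glass contribution + PVB contribution
  Glass: 3 * 3.9 = 11.7 mm
  PVB: 2 * 0.48 = 0.96 mm
  Total = 11.7 + 0.96 = 12.66 mm

12.66 mm


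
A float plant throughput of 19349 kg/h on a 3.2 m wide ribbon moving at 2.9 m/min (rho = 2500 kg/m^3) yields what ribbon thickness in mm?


Ribbon cross-section from mass balance:
  Volume rate = throughput / density = 19349 / 2500 = 7.7396 m^3/h
  thickness = volume rate / (speed * 60 * width), i.e.
  thickness = throughput / (60 * speed * width * density) * 1000
  thickness = 19349 / (60 * 2.9 * 3.2 * 2500) * 1000 = 13.9 mm

13.9 mm


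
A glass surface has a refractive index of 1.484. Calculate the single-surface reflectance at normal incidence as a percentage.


Fresnel reflectance at normal incidence:
  R = ((n - 1)/(n + 1))^2
  (n - 1)/(n + 1) = (1.484 - 1)/(1.484 + 1) = 0.194847
  R = 0.194847^2 = 0.0379654
  R(%) = 0.0379654 * 100 = 3.797%

3.797%


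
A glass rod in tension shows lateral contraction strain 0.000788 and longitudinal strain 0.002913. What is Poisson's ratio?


Poisson's ratio: nu = lateral strain / axial strain
  nu = 0.000788 / 0.002913 = 0.2705

0.2705


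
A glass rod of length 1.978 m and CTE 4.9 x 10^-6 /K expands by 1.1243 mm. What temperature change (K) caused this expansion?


Rearrange dL = alpha * L0 * dT for dT:
  dT = dL / (alpha * L0)
  dL (m) = 1.1243 / 1000 = 0.0011243
  dT = 0.0011243 / ((4.9 x 10^-6) * 1.978) = 116.0 K

116.0 K


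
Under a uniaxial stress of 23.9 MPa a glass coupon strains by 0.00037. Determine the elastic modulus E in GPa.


Young's modulus: E = stress / strain
  E = 23.9 MPa / 0.00037 = 64594.59 MPa
Convert to GPa: 64594.59 / 1000 = 64.59 GPa

64.59 GPa


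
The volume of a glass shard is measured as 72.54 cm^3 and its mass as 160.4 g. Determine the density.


Use the definition of density:
  rho = mass / volume
  rho = 160.4 / 72.54 = 2.211 g/cm^3

2.211 g/cm^3


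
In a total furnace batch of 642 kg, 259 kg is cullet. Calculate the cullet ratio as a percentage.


Cullet ratio = (cullet mass / total batch mass) * 100
  Ratio = 259 / 642 * 100 = 40.34%

40.34%


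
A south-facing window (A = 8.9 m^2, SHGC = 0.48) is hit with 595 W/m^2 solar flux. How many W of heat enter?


Solar heat gain: Q = Area * SHGC * Irradiance
  Q = 8.9 * 0.48 * 595 = 2541.8 W

2541.8 W


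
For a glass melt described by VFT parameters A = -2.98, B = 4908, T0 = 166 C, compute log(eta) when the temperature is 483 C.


VFT equation: log(eta) = A + B / (T - T0)
  T - T0 = 483 - 166 = 317
  B / (T - T0) = 4908 / 317 = 15.483
  log(eta) = -2.98 + 15.483 = 12.503

12.503


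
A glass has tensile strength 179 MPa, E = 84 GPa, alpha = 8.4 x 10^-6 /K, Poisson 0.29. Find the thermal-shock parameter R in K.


Thermal shock resistance: R = sigma * (1 - nu) / (E * alpha)
  Numerator = 179 * (1 - 0.29) = 127.09
  Denominator = 84 * 1000 * (8.4 x 10^-6) = 0.7056
  R = 127.09 / 0.7056 = 180.1 K

180.1 K


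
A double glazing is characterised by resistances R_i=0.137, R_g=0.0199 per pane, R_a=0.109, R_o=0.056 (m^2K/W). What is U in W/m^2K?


Total thermal resistance (series):
  R_total = R_in + R_glass + R_air + R_glass + R_out
  R_total = 0.137 + 0.0199 + 0.109 + 0.0199 + 0.056 = 0.3418 m^2K/W
U-value = 1 / R_total = 1 / 0.3418 = 2.926 W/m^2K

2.926 W/m^2K


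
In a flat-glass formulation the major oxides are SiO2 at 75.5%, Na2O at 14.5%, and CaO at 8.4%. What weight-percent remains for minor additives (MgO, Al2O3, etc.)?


Sum the three major oxides:
  SiO2 + Na2O + CaO = 75.5 + 14.5 + 8.4 = 98.4%
Subtract from 100%:
  Others = 100 - 98.4 = 1.6%

1.6%


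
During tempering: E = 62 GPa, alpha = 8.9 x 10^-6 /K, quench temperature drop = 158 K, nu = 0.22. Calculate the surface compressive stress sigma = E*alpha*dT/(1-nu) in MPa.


Tempering stress: sigma = E * alpha * dT / (1 - nu)
  E (MPa) = 62 * 1000 = 62000
  Numerator = 62000 * (8.9 x 10^-6) * 158 = 87.1844
  Denominator = 1 - 0.22 = 0.78
  sigma = 87.1844 / 0.78 = 111.8 MPa

111.8 MPa


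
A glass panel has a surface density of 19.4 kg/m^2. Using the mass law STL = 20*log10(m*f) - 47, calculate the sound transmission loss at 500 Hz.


Mass law: STL = 20 * log10(m * f) - 47
  m * f = 19.4 * 500 = 9700
  log10(9700) = 3.98677
  STL = 20 * 3.98677 - 47 = 79.7354 - 47 = 32.7 dB

32.7 dB


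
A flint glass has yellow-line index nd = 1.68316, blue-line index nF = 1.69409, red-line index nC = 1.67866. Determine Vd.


Abbe number formula: Vd = (nd - 1) / (nF - nC)
  nd - 1 = 1.68316 - 1 = 0.68316
  nF - nC = 1.69409 - 1.67866 = 0.01543
  Vd = 0.68316 / 0.01543 = 44.27

44.27


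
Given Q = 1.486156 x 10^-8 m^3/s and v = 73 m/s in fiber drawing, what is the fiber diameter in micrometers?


Cross-sectional area from continuity:
  A = Q / v = 1.486156 x 10^-8 / 73 = 2.03583 x 10^-10 m^2
Diameter from circular cross-section:
  d = sqrt(4A / pi) * 10^6 (m -> um)
  d = sqrt(4 * 2.03583 x 10^-10 / pi) * 10^6 = 16.1 um

16.1 um


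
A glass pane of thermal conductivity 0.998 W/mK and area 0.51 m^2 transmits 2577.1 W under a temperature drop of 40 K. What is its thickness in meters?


Fourier's law: t = k * A * dT / Q
  t = 0.998 * 0.51 * 40 / 2577.1
  t = 20.3592 / 2577.1 = 0.0079 m

0.0079 m


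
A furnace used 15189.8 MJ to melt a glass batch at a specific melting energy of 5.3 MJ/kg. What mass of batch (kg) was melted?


Rearrange E = m * s for m:
  m = E / s
  m = 15189.8 / 5.3 = 2866.0 kg

2866.0 kg


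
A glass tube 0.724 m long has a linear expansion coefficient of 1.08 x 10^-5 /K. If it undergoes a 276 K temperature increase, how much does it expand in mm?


Thermal expansion formula: dL = alpha * L0 * dT
  dL = (1.08 x 10^-5) * 0.724 * 276 = 0.0021581 m
Convert to mm: 0.0021581 * 1000 = 2.1581 mm

2.1581 mm
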